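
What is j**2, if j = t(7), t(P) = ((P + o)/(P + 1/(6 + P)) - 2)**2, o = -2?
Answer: 200533921/71639296 ≈ 2.7992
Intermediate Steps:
t(P) = (-2 + (-2 + P)/(P + 1/(6 + P)))**2 (t(P) = ((P - 2)/(P + 1/(6 + P)) - 2)**2 = ((-2 + P)/(P + 1/(6 + P)) - 2)**2 = (-2 + (-2 + P)/(P + 1/(6 + P)))**2)
j = 14161/8464 (j = (14 + 7**2 + 8*7)**2/(1 + 7**2 + 6*7)**2 = (14 + 49 + 56)**2/(1 + 49 + 42)**2 = 119**2/92**2 = (1/8464)*14161 = 14161/8464 ≈ 1.6731)
j**2 = (14161/8464)**2 = 200533921/71639296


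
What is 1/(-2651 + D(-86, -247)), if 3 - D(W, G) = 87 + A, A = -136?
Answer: -1/2599 ≈ -0.00038476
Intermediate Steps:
D(W, G) = 52 (D(W, G) = 3 - (87 - 136) = 3 - 1*(-49) = 3 + 49 = 52)
1/(-2651 + D(-86, -247)) = 1/(-2651 + 52) = 1/(-2599) = -1/2599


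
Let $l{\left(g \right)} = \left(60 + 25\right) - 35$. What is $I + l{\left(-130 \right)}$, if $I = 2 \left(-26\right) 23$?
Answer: $-1146$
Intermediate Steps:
$I = -1196$ ($I = \left(-52\right) 23 = -1196$)
$l{\left(g \right)} = 50$ ($l{\left(g \right)} = 85 - 35 = 50$)
$I + l{\left(-130 \right)} = -1196 + 50 = -1146$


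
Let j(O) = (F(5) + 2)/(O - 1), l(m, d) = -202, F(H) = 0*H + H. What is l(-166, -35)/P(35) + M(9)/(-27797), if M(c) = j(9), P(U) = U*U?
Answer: -6418361/38915800 ≈ -0.16493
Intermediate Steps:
F(H) = H (F(H) = 0 + H = H)
P(U) = U²
j(O) = 7/(-1 + O) (j(O) = (5 + 2)/(O - 1) = 7/(-1 + O))
M(c) = 7/8 (M(c) = 7/(-1 + 9) = 7/8)
l(-166, -35)/P(35) + M(9)/(-27797) = -202/(35²) + (7/8)/(-27797) = -202/1225 + (7/8)*(-1/27797) = -202*1/1225 - 1/31768 = -202/1225 - 1/31768 = -6418361/38915800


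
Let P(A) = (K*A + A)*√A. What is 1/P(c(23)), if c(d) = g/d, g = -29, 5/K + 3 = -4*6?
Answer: 621*I*√667/18502 ≈ 0.86683*I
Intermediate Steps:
K = -5/27 (K = 5/(-3 - 4*6) = 5/(-3 - 24) = 5/(-27) = 5*(-1/27) = -5/27 ≈ -0.18519)
c(d) = -29/d
P(A) = 22*A^(3/2)/27 (P(A) = (-5*A/27 + A)*√A = (22*A/27)*√A = 22*A^(3/2)/27)
1/P(c(23)) = 1/(22*(-29/23)^(3/2)/27) = 1/(22*(-29*I*√667/529)/27) = 1/(-638*I*√667/14283) = 621*I*√667/18502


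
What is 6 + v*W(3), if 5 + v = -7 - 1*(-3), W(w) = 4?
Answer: -30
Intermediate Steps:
v = -9 (v = -5 + (-7 - 1*(-3)) = -5 + (-7 + 3) = -5 - 4 = -9)
6 + v*W(3) = 6 - 9*4 = 6 - 36 = -30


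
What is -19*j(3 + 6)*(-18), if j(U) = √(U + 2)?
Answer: 342*√11 ≈ 1134.3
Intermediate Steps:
j(U) = √(2 + U)
-19*j(3 + 6)*(-18) = -19*√(2 + (3 + 6))*(-18) = -19*√(2 + 9)*(-18) = -19*√11*(-18) = 342*√11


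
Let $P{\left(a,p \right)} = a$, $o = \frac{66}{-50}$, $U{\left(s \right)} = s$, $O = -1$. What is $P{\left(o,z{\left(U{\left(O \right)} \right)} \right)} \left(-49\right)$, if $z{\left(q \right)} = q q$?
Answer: $\frac{1617}{25} \approx 64.68$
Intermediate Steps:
$z{\left(q \right)} = q^{2}$
$o = - \frac{33}{25}$ ($o = 66 \left(- \frac{1}{50}\right) = - \frac{33}{25} \approx -1.32$)
$P{\left(o,z{\left(U{\left(O \right)} \right)} \right)} \left(-49\right) = \left(- \frac{33}{25}\right) \left(-49\right) = \frac{1617}{25}$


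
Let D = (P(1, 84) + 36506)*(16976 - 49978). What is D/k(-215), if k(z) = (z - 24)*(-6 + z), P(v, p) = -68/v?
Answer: -1202526876/52819 ≈ -22767.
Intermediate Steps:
k(z) = (-24 + z)*(-6 + z)
D = -1202526876 (D = (-68/1 + 36506)*(16976 - 49978) = (-68*1 + 36506)*(-33002) = (-68 + 36506)*(-33002) = 36438*(-33002) = -1202526876)
D/k(-215) = -1202526876/(144 + (-215)² - 30*(-215)) = -1202526876/(144 + 46225 + 6450) = -1202526876/52819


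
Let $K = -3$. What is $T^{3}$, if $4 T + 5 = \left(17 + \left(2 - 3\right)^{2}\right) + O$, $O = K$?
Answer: $\frac{125}{8} \approx 15.625$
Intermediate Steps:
$O = -3$
$T = \frac{5}{2}$ ($T = - \frac{5}{4} + \frac{\left(17 + \left(2 - 3\right)^{2}\right) - 3}{4} = - \frac{5}{4} + \frac{\left(17 + \left(-1\right)^{2}\right) - 3}{4} = - \frac{5}{4} + \frac{\left(17 + 1\right) - 3}{4} = - \frac{5}{4} + \frac{18 - 3}{4} = - \frac{5}{4} + \frac{1}{4} \cdot 15 = - \frac{5}{4} + \frac{15}{4} = \frac{5}{2} \approx 2.5$)
$T^{3} = \left(\frac{5}{2}\right)^{3} = \frac{125}{8}$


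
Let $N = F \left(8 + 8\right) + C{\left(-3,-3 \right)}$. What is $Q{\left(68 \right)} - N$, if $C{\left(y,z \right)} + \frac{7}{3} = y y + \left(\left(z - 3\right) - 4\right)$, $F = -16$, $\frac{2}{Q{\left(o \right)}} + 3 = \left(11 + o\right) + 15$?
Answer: $\frac{70804}{273} \approx 259.36$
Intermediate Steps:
$Q{\left(o \right)} = \frac{2}{23 + o}$ ($Q{\left(o \right)} = \frac{2}{-3 + \left(\left(11 + o\right) + 15\right)} = \frac{2}{-3 + \left(26 + o\right)} = \frac{2}{23 + o}$)
$C{\left(y,z \right)} = - \frac{28}{3} + z + y^{2}$ ($C{\left(y,z \right)} = - \frac{7}{3} + \left(y y + \left(\left(z - 3\right) - 4\right)\right) = - \frac{7}{3} + \left(y^{2} + \left(\left(-3 + z\right) - 4\right)\right) = - \frac{7}{3} + \left(y^{2} + \left(-7 + z\right)\right) = - \frac{7}{3} + \left(-7 + z + y^{2}\right) = - \frac{28}{3} + z + y^{2}$)
$N = - \frac{778}{3}$ ($N = - 16 \left(8 + 8\right) - \left(\frac{37}{3} - 9\right) = \left(-16\right) 16 - \frac{10}{3} = -256 - \frac{10}{3} = - \frac{778}{3} \approx -259.33$)
$Q{\left(68 \right)} - N = \frac{2}{23 + 68} - - \frac{778}{3} = \frac{2}{91} + \frac{778}{3} = \frac{70804}{273}$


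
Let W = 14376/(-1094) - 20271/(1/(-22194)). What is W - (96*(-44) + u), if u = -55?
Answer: 246094665403/547 ≈ 4.4990e+8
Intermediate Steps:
W = 246092324790/547 (W = 14376*(-1/1094) - 20271/(-1/22194) = -7188/547 - 20271*(-22194) = -7188/547 + 449894574 = 246092324790/547 ≈ 4.4989e+8)
W - (96*(-44) + u) = 246092324790/547 - (96*(-44) - 55) = 246092324790/547 - (-4224 - 55) = 246092324790/547 - 1*(-4279) = 246092324790/547 + 4279 = 246094665403/547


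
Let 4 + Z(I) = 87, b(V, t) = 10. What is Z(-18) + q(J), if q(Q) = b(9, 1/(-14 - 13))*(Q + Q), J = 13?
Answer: 343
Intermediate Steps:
Z(I) = 83 (Z(I) = -4 + 87 = 83)
q(Q) = 20*Q (q(Q) = 10*(Q + Q) = 10*(2*Q) = 20*Q)
Z(-18) + q(J) = 83 + 20*13 = 83 + 260 = 343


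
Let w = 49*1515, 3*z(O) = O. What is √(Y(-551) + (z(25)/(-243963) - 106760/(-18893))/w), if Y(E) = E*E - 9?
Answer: √3223880463664197104900972762461/3258699422013 ≈ 550.99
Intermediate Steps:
z(O) = O/3
w = 74235
Y(E) = -9 + E² (Y(E) = E² - 9 = -9 + E²)
√(Y(-551) + (z(25)/(-243963) - 106760/(-18893))/w) = √((-9 + (-551)²) + (((⅓)*25)/(-243963) - 106760/(-18893))/74235) = √((-9 + 303601) + ((25/3)*(-1/243963) - 106760*(-1/18893))*(1/74235)) = √(303592 + (-25/731889 + 106760/18893)*(1/74235)) = √(303592 + (78135997315/13827578877)*(1/74235)) = √(303592 + 15627199463/205298063586819) = √(62326849736076753311/205298063586819) = √3223880463664197104900972762461/3258699422013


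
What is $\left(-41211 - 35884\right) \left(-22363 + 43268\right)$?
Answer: $-1611670975$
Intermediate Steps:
$\left(-41211 - 35884\right) \left(-22363 + 43268\right) = \left(-77095\right) 20905 = -1611670975$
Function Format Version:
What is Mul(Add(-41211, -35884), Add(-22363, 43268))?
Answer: -1611670975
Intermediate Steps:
Mul(Add(-41211, -35884), Add(-22363, 43268)) = Mul(-77095, 20905) = -1611670975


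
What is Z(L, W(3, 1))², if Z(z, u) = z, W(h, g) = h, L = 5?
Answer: 25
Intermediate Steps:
Z(L, W(3, 1))² = 5² = 25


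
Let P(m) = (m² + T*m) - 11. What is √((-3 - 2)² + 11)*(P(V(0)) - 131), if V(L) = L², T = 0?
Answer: -852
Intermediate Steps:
P(m) = -11 + m² (P(m) = (m² + 0*m) - 11 = (m² + 0) - 11 = m² - 11 = -11 + m²)
√((-3 - 2)² + 11)*(P(V(0)) - 131) = √((-3 - 2)² + 11)*((-11 + (0²)²) - 131) = √((-5)² + 11)*((-11 + 0²) - 131) = √(25 + 11)*((-11 + 0) - 131) = √36*(-11 - 131) = 6*(-142) = -852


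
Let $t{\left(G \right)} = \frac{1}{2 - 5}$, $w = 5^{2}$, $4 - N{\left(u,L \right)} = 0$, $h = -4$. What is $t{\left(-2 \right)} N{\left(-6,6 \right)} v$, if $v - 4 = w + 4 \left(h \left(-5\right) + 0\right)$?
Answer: $- \frac{436}{3} \approx -145.33$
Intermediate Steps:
$N{\left(u,L \right)} = 4$ ($N{\left(u,L \right)} = 4 - 0 = 4 + 0 = 4$)
$w = 25$
$t{\left(G \right)} = - \frac{1}{3}$ ($t{\left(G \right)} = \frac{1}{-3} = - \frac{1}{3}$)
$v = 109$ ($v = 4 + \left(25 + 4 \left(\left(-4\right) \left(-5\right) + 0\right)\right) = 4 + \left(25 + 4 \left(20 + 0\right)\right) = 4 + \left(25 + 4 \cdot 20\right) = 4 + \left(25 + 80\right) = 4 + 105 = 109$)
$t{\left(-2 \right)} N{\left(-6,6 \right)} v = \left(- \frac{1}{3}\right) 4 \cdot 109 = \left(- \frac{4}{3}\right) 109 = - \frac{436}{3}$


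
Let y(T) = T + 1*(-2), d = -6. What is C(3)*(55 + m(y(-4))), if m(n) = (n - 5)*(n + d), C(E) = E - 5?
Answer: -374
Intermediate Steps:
C(E) = -5 + E
y(T) = -2 + T (y(T) = T - 2 = -2 + T)
m(n) = (-6 + n)*(-5 + n) (m(n) = (n - 5)*(n - 6) = (-5 + n)*(-6 + n) = (-6 + n)*(-5 + n))
C(3)*(55 + m(y(-4))) = (-5 + 3)*(55 + (30 + (-2 - 4)² - 11*(-2 - 4))) = -2*(55 + (30 + (-6)² - 11*(-6))) = -2*(55 + (30 + 36 + 66)) = -2*(55 + 132) = -2*187 = -374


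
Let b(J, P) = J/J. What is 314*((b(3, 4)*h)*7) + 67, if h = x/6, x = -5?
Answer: -5294/3 ≈ -1764.7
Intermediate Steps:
b(J, P) = 1
h = -⅚ (h = -5/6 = -5*⅙ = -⅚ ≈ -0.83333)
314*((b(3, 4)*h)*7) + 67 = 314*((1*(-⅚))*7) + 67 = 314*(-⅚*7) + 67 = 314*(-35/6) + 67 = -5495/3 + 67 = -5294/3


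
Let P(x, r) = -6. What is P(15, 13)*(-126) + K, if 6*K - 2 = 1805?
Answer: 6343/6 ≈ 1057.2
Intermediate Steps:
K = 1807/6 (K = ⅓ + (⅙)*1805 = ⅓ + 1805/6 = 1807/6 ≈ 301.17)
P(15, 13)*(-126) + K = -6*(-126) + 1807/6 = 756 + 1807/6 = 6343/6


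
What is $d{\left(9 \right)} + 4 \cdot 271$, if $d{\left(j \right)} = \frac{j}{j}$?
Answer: $1085$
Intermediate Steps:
$d{\left(j \right)} = 1$
$d{\left(9 \right)} + 4 \cdot 271 = 1 + 4 \cdot 271 = 1 + 1084 = 1085$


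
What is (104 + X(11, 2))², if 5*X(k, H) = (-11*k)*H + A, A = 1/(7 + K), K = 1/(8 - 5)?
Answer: 37442161/12100 ≈ 3094.4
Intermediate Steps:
K = ⅓ (K = 1/3 = ⅓ ≈ 0.33333)
A = 3/22 (A = 1/(7 + ⅓) = 1/(22/3) = 3/22 ≈ 0.13636)
X(k, H) = 3/110 - 11*H*k/5 (X(k, H) = ((-11*k)*H + 3/22)/5 = (-11*H*k + 3/22)/5 = (3/22 - 11*H*k)/5 = 3/110 - 11*H*k/5)
(104 + X(11, 2))² = (104 + (3/110 - 11/5*2*11))² = (104 + (3/110 - 242/5))² = (104 - 5321/110)² = (6119/110)² = 37442161/12100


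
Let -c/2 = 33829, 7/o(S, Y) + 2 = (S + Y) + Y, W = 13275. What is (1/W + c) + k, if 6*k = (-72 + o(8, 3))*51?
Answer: -7249747417/106200 ≈ -68265.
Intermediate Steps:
o(S, Y) = 7/(-2 + S + 2*Y) (o(S, Y) = 7/(-2 + ((S + Y) + Y)) = 7/(-2 + (S + 2*Y)) = 7/(-2 + S + 2*Y))
k = -14569/24 (k = ((-72 + 7/(-2 + 8 + 2*3))*51)/6 = ((-72 + 7/(-2 + 8 + 6))*51)/6 = ((-72 + 7/12)*51)/6 = (-857/12*51)/6 = (⅙)*(-14569/4) = -14569/24 ≈ -607.04)
c = -67658 (c = -2*33829 = -67658)
(1/W + c) + k = (1/13275 - 67658) - 14569/24 = -898159949/13275 - 14569/24 = -7249747417/106200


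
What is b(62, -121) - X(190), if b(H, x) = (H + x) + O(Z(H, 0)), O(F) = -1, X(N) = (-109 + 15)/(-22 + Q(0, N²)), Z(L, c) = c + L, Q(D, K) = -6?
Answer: -887/14 ≈ -63.357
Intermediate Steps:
Z(L, c) = L + c
X(N) = 47/14 (X(N) = (-109 + 15)/(-22 - 6) = -94/(-28) = -94*(-1/28) = 47/14)
b(H, x) = -1 + H + x (b(H, x) = (H + x) - 1 = -1 + H + x)
b(62, -121) - X(190) = (-1 + 62 - 121) - 1*47/14 = -60 - 47/14 = -887/14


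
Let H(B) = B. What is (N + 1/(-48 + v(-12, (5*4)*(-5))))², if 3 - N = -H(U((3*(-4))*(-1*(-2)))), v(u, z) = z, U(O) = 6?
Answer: 1771561/21904 ≈ 80.878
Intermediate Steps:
N = 9 (N = 3 - (-1)*6 = 3 - 1*(-6) = 3 + 6 = 9)
(N + 1/(-48 + v(-12, (5*4)*(-5))))² = (9 + 1/(-48 + (5*4)*(-5)))² = (9 + 1/(-48 + 20*(-5)))² = (9 + 1/(-48 - 100))² = (9 + 1/(-148))² = (9 - 1/148)² = (1331/148)² = 1771561/21904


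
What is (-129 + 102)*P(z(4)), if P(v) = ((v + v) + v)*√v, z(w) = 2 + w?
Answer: -486*√6 ≈ -1190.5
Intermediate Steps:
P(v) = 3*v^(3/2) (P(v) = (2*v + v)*√v = (3*v)*√v = 3*v^(3/2))
(-129 + 102)*P(z(4)) = (-129 + 102)*(3*(2 + 4)^(3/2)) = -81*6^(3/2) = -81*6*√6 = -486*√6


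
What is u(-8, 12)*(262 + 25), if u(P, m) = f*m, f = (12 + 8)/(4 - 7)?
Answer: -22960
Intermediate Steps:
f = -20/3 (f = 20/(-3) = 20*(-⅓) = -20/3 ≈ -6.6667)
u(P, m) = -20*m/3
u(-8, 12)*(262 + 25) = (-20/3*12)*(262 + 25) = -80*287 = -22960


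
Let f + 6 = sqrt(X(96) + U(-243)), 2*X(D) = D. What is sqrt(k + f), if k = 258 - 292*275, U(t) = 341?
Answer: sqrt(-80048 + sqrt(389)) ≈ 282.89*I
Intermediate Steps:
k = -80042 (k = 258 - 80300 = -80042)
X(D) = D/2
f = -6 + sqrt(389) (f = -6 + sqrt((1/2)*96 + 341) = -6 + sqrt(48 + 341) = -6 + sqrt(389) ≈ 13.723)
sqrt(k + f) = sqrt(-80042 + (-6 + sqrt(389))) = sqrt(-80048 + sqrt(389))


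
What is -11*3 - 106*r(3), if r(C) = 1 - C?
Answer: 179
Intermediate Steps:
-11*3 - 106*r(3) = -11*3 - 106*(1 - 1*3) = -33 - 106*(1 - 3) = -33 - 106*(-2) = -33 + 212 = 179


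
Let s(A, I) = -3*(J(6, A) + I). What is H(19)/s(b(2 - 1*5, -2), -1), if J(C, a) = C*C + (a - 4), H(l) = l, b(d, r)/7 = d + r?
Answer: 19/12 ≈ 1.5833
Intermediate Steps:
b(d, r) = 7*d + 7*r (b(d, r) = 7*(d + r) = 7*d + 7*r)
J(C, a) = -4 + a + C² (J(C, a) = C² + (-4 + a) = -4 + a + C²)
s(A, I) = -96 - 3*A - 3*I (s(A, I) = -3*((-4 + A + 6²) + I) = -3*((-4 + A + 36) + I) = -3*((32 + A) + I) = -3*(32 + A + I) = -96 - 3*A - 3*I)
H(19)/s(b(2 - 1*5, -2), -1) = 19/(-96 - 3*(7*(2 - 1*5) + 7*(-2)) - 3*(-1)) = 19/(-96 - 3*(7*(2 - 5) - 14) + 3) = 19/(-96 - 3*(7*(-3) - 14) + 3) = 19/(-96 - 3*(-21 - 14) + 3) = 19/(-96 - 3*(-35) + 3) = 19/(-96 + 105 + 3) = 19/12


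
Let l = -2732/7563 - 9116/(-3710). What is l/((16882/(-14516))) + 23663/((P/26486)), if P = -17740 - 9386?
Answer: -233412895869282779/10101608945505 ≈ -23107.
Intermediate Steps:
P = -27126
l = 554798/264705 (l = -2732*1/7563 - 9116*(-1/3710) = -2732/7563 + 86/35 = 554798/264705 ≈ 2.0959)
l/((16882/(-14516))) + 23663/((P/26486)) = 554798/(264705*((16882/(-14516)))) + 23663/((-27126/26486)) = 554798/(264705*((16882*(-1/14516)))) + 23663/((-27126*1/26486)) = 554798/(264705*(-8441/7258)) + 23663/(-13563/13243) = (554798/264705)*(-7258/8441) + 23663*(-13243/13563) = -4026723884/2234374905 - 313369109/13563 = -233412895869282779/10101608945505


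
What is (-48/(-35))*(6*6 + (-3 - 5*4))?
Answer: 624/35 ≈ 17.829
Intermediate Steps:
(-48/(-35))*(6*6 + (-3 - 5*4)) = (-48*(-1/35))*(36 + (-3 - 20)) = 48*(36 - 23)/35 = (48/35)*13 = 624/35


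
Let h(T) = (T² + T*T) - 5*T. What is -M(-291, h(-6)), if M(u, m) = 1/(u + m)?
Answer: 1/189 ≈ 0.0052910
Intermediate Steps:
h(T) = -5*T + 2*T² (h(T) = (T² + T²) - 5*T = 2*T² - 5*T = -5*T + 2*T²)
M(u, m) = 1/(m + u)
-M(-291, h(-6)) = -1/(-6*(-5 + 2*(-6)) - 291) = -1/(-6*(-5 - 12) - 291) = -1/(-6*(-17) - 291) = -1/(102 - 291) = -1/(-189) = -1*(-1/189) = 1/189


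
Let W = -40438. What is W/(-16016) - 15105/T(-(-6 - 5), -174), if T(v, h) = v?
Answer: -10976221/8008 ≈ -1370.7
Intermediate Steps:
W/(-16016) - 15105/T(-(-6 - 5), -174) = -40438/(-16016) - 15105*(-1/(-6 - 5)) = -40438*(-1/16016) - 15105/((-1*(-11))) = 20219/8008 - 15105/11 = -10976221/8008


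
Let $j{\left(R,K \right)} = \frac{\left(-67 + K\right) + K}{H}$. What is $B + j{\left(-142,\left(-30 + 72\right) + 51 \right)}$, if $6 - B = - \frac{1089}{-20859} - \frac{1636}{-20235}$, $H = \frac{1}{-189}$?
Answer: $- \frac{3163522298588}{140693955} \approx -22485.0$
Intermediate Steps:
$H = - \frac{1}{189} \approx -0.005291$
$j{\left(R,K \right)} = 12663 - 378 K$ ($j{\left(R,K \right)} = \frac{\left(-67 + K\right) + K}{- \frac{1}{189}} = \left(-67 + 2 K\right) \left(-189\right) = 12663 - 378 K$)
$B = \frac{825443317}{140693955}$ ($B = 6 - \left(- \frac{1089}{-20859} - \frac{1636}{-20235}\right) = 6 - \left(\left(-1089\right) \left(- \frac{1}{20859}\right) - - \frac{1636}{20235}\right) = 6 - \left(\frac{363}{6953} + \frac{1636}{20235}\right) = 6 - \frac{18720413}{140693955} = \frac{825443317}{140693955} \approx 5.8669$)
$B + j{\left(-142,\left(-30 + 72\right) + 51 \right)} = \frac{825443317}{140693955} + \left(12663 - 378 \left(\left(-30 + 72\right) + 51\right)\right) = \frac{825443317}{140693955} + \left(12663 - 378 \left(42 + 51\right)\right) = \frac{825443317}{140693955} + \left(12663 - 35154\right) = \frac{825443317}{140693955} - 22491 = - \frac{3163522298588}{140693955}$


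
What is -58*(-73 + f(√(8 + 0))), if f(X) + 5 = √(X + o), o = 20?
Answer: 4524 - 58*√(20 + 2*√2) ≈ 4246.9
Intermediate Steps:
f(X) = -5 + √(20 + X) (f(X) = -5 + √(X + 20) = -5 + √(20 + X))
-58*(-73 + f(√(8 + 0))) = -58*(-73 + (-5 + √(20 + √(8 + 0)))) = -58*(-73 + (-5 + √(20 + √8))) = -58*(-73 + (-5 + √(20 + 2*√2))) = -58*(-78 + √(20 + 2*√2)) = 4524 - 58*√(20 + 2*√2)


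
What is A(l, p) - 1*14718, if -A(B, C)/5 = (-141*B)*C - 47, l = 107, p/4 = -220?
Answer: -66397283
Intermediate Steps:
p = -880 (p = 4*(-220) = -880)
A(B, C) = 235 + 705*B*C (A(B, C) = -5*((-141*B)*C - 47) = -5*(-141*B*C - 47) = -5*(-47 - 141*B*C) = 235 + 705*B*C)
A(l, p) - 1*14718 = (235 + 705*107*(-880)) - 1*14718 = (235 - 66382800) - 14718 = -66382565 - 14718 = -66397283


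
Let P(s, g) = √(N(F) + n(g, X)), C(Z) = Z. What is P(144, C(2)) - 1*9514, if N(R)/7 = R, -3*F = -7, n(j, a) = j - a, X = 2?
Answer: -9514 + 7*√3/3 ≈ -9510.0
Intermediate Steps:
F = 7/3 (F = -⅓*(-7) = 7/3 ≈ 2.3333)
N(R) = 7*R
P(s, g) = √(43/3 + g) (P(s, g) = √(7*(7/3) + (g - 1*2)) = √(49/3 + (g - 2)) = √(49/3 + (-2 + g)) = √(43/3 + g))
P(144, C(2)) - 1*9514 = √(129 + 9*2)/3 - 1*9514 = √(129 + 18)/3 - 9514 = √147/3 - 9514 = (7*√3)/3 - 9514 = 7*√3/3 - 9514 = -9514 + 7*√3/3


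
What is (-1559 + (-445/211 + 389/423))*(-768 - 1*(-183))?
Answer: 9051352895/9917 ≈ 9.1271e+5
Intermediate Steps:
(-1559 + (-445/211 + 389/423))*(-768 - 1*(-183)) = (-1559 + (-445*1/211 + 389*(1/423)))*(-768 + 183) = (-1559 + (-445/211 + 389/423))*(-585) = (-1559 - 106156/89253)*(-585) = -139251583/89253*(-585) = 9051352895/9917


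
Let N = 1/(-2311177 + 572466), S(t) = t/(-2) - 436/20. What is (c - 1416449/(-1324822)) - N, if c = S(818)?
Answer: -4949387502977763/11517412922210 ≈ -429.73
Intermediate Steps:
S(t) = -109/5 - t/2 (S(t) = t*(-½) - 436*1/20 = -t/2 - 109/5 = -109/5 - t/2)
c = -2154/5 (c = -109/5 - ½*818 = -109/5 - 409 = -2154/5 ≈ -430.80)
N = -1/1738711 (N = 1/(-1738711) = -1/1738711 ≈ -5.7514e-7)
(c - 1416449/(-1324822)) - N = (-2154/5 - 1416449/(-1324822)) - 1*(-1/1738711) = (-2154/5 - 1416449*(-1)/1324822) + 1/1738711 = (-2154/5 - 1*(-1416449/1324822)) + 1/1738711 = (-2154/5 + 1416449/1324822) + 1/1738711 = -2846584343/6624110 + 1/1738711 = -4949387502977763/11517412922210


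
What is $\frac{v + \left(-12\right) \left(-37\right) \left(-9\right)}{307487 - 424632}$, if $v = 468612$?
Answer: $- \frac{464616}{117145} \approx -3.9662$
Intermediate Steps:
$\frac{v + \left(-12\right) \left(-37\right) \left(-9\right)}{307487 - 424632} = \frac{468612 + \left(-12\right) \left(-37\right) \left(-9\right)}{307487 - 424632} = \frac{468612 + 444 \left(-9\right)}{-117145} = \left(468612 - 3996\right) \left(- \frac{1}{117145}\right) = 464616 \left(- \frac{1}{117145}\right) = - \frac{464616}{117145}$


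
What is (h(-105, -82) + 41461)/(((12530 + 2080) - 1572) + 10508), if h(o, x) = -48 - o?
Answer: 20759/11773 ≈ 1.7633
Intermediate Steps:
(h(-105, -82) + 41461)/(((12530 + 2080) - 1572) + 10508) = ((-48 - 1*(-105)) + 41461)/(((12530 + 2080) - 1572) + 10508) = ((-48 + 105) + 41461)/((14610 - 1572) + 10508) = (57 + 41461)/(13038 + 10508) = 41518/23546 = 41518*(1/23546) = 20759/11773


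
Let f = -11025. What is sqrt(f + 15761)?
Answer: 8*sqrt(74) ≈ 68.819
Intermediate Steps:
sqrt(f + 15761) = sqrt(-11025 + 15761) = sqrt(4736) = 8*sqrt(74)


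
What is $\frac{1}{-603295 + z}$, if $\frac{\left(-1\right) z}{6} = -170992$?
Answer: $\frac{1}{422657} \approx 2.366 \cdot 10^{-6}$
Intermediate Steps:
$z = 1025952$ ($z = \left(-6\right) \left(-170992\right) = 1025952$)
$\frac{1}{-603295 + z} = \frac{1}{-603295 + 1025952} = \frac{1}{422657}$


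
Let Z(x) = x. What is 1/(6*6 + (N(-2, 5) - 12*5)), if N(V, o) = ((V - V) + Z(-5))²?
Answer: 1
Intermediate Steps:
N(V, o) = 25 (N(V, o) = ((V - V) - 5)² = (0 - 5)² = (-5)² = 25)
1/(6*6 + (N(-2, 5) - 12*5)) = 1/(6*6 + (25 - 12*5)) = 1/(36 + (25 - 60)) = 1/(36 - 35) = 1/1 = 1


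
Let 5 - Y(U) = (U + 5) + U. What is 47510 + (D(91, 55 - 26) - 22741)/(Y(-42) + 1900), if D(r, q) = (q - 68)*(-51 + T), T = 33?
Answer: 94237801/1984 ≈ 47499.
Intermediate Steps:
Y(U) = -2*U (Y(U) = 5 - ((U + 5) + U) = 5 - ((5 + U) + U) = 5 - (5 + 2*U) = 5 + (-5 - 2*U) = -2*U)
D(r, q) = 1224 - 18*q (D(r, q) = (q - 68)*(-51 + 33) = (-68 + q)*(-18) = 1224 - 18*q)
47510 + (D(91, 55 - 26) - 22741)/(Y(-42) + 1900) = 47510 + ((1224 - 18*(55 - 26)) - 22741)/(-2*(-42) + 1900) = 47510 + ((1224 - 18*29) - 22741)/(84 + 1900) = 47510 + ((1224 - 522) - 22741)/1984 = 47510 + (702 - 22741)*(1/1984) = 47510 - 22039*1/1984 = 47510 - 22039/1984 = 94237801/1984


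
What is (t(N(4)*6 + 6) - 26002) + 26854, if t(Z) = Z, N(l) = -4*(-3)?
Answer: 930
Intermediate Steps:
N(l) = 12
(t(N(4)*6 + 6) - 26002) + 26854 = ((12*6 + 6) - 26002) + 26854 = ((72 + 6) - 26002) + 26854 = (78 - 26002) + 26854 = -25924 + 26854 = 930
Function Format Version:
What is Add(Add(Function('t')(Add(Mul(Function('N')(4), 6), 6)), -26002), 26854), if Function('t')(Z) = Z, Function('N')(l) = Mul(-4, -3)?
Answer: 930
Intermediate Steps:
Function('N')(l) = 12
Add(Add(Function('t')(Add(Mul(Function('N')(4), 6), 6)), -26002), 26854) = Add(Add(Add(Mul(12, 6), 6), -26002), 26854) = Add(Add(Add(72, 6), -26002), 26854) = Add(Add(78, -26002), 26854) = Add(-25924, 26854) = 930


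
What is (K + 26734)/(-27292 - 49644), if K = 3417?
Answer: -30151/76936 ≈ -0.39190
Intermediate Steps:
(K + 26734)/(-27292 - 49644) = (3417 + 26734)/(-27292 - 49644) = 30151/(-76936) = 30151*(-1/76936) = -30151/76936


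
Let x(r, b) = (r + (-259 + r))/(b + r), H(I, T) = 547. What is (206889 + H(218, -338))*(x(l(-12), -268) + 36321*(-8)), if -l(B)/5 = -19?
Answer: -10427433298020/173 ≈ -6.0274e+10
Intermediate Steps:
l(B) = 95 (l(B) = -5*(-19) = 95)
x(r, b) = (-259 + 2*r)/(b + r)
(206889 + H(218, -338))*(x(l(-12), -268) + 36321*(-8)) = (206889 + 547)*((-259 + 2*95)/(-268 + 95) + 36321*(-8)) = 207436*((-259 + 190)/(-173) - 290568) = 207436*(-1/173*(-69) - 290568) = 207436*(69/173 - 290568) = 207436*(-50268195/173) = -10427433298020/173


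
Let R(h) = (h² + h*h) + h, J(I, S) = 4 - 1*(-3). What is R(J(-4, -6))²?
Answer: 11025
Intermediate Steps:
J(I, S) = 7 (J(I, S) = 4 + 3 = 7)
R(h) = h + 2*h² (R(h) = (h² + h²) + h = 2*h² + h = h + 2*h²)
R(J(-4, -6))² = (7*(1 + 2*7))² = (7*(1 + 14))² = (7*15)² = 105² = 11025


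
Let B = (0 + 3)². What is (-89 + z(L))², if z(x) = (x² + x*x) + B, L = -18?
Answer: 322624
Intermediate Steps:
B = 9 (B = 3² = 9)
z(x) = 9 + 2*x² (z(x) = (x² + x*x) + 9 = (x² + x²) + 9 = 2*x² + 9 = 9 + 2*x²)
(-89 + z(L))² = (-89 + (9 + 2*(-18)²))² = (-89 + (9 + 2*324))² = (-89 + (9 + 648))² = (-89 + 657)² = 568² = 322624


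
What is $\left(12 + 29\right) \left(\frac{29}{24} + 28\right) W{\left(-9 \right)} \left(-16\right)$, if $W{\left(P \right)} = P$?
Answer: $172446$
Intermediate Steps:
$\left(12 + 29\right) \left(\frac{29}{24} + 28\right) W{\left(-9 \right)} \left(-16\right) = \left(12 + 29\right) \left(\frac{29}{24} + 28\right) \left(-9\right) \left(-16\right) = 41 \left(29 \cdot \frac{1}{24} + 28\right) \left(-9\right) \left(-16\right) = 41 \left(\frac{29}{24} + 28\right) \left(-9\right) \left(-16\right) = 41 \cdot \frac{701}{24} \left(-9\right) \left(-16\right) = \frac{28741}{24} \left(-9\right) \left(-16\right) = \left(- \frac{86223}{8}\right) \left(-16\right) = 172446$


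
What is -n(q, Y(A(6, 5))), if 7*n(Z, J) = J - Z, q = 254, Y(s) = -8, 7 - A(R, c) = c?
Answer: 262/7 ≈ 37.429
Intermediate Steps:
A(R, c) = 7 - c
n(Z, J) = -Z/7 + J/7 (n(Z, J) = (J - Z)/7 = -Z/7 + J/7)
-n(q, Y(A(6, 5))) = -(-⅐*254 + (⅐)*(-8)) = -(-254/7 - 8/7) = -1*(-262/7) = 262/7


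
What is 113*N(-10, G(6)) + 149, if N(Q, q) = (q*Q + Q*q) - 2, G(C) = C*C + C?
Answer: -94997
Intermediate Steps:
G(C) = C + C² (G(C) = C² + C = C + C²)
N(Q, q) = -2 + 2*Q*q (N(Q, q) = (Q*q + Q*q) - 2 = 2*Q*q - 2 = -2 + 2*Q*q)
113*N(-10, G(6)) + 149 = 113*(-2 + 2*(-10)*(6*(1 + 6))) + 149 = 113*(-2 + 2*(-10)*(6*7)) + 149 = 113*(-2 + 2*(-10)*42) + 149 = 113*(-2 - 840) + 149 = 113*(-842) + 149 = -95146 + 149 = -94997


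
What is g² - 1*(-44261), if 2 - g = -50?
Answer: 46965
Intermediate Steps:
g = 52 (g = 2 - 1*(-50) = 2 + 50 = 52)
g² - 1*(-44261) = 52² - 1*(-44261) = 2704 + 44261 = 46965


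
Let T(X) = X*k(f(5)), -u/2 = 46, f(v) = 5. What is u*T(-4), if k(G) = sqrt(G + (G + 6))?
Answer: 1472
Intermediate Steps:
k(G) = sqrt(6 + 2*G) (k(G) = sqrt(G + (6 + G)) = sqrt(6 + 2*G))
u = -92 (u = -2*46 = -92)
T(X) = 4*X (T(X) = X*sqrt(6 + 2*5) = X*sqrt(6 + 10) = X*sqrt(16) = X*4 = 4*X)
u*T(-4) = -368*(-4) = -92*(-16) = 1472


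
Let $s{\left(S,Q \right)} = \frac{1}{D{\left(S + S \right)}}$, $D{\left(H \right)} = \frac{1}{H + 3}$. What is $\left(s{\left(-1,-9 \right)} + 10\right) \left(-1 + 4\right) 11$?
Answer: $363$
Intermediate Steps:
$D{\left(H \right)} = \frac{1}{3 + H}$
$s{\left(S,Q \right)} = 3 + 2 S$ ($s{\left(S,Q \right)} = \frac{1}{\frac{1}{3 + \left(S + S\right)}} = \frac{1}{\frac{1}{3 + 2 S}} = 3 + 2 S$)
$\left(s{\left(-1,-9 \right)} + 10\right) \left(-1 + 4\right) 11 = \left(\left(3 + 2 \left(-1\right)\right) + 10\right) \left(-1 + 4\right) 11 = \left(\left(3 - 2\right) + 10\right) 3 \cdot 11 = \left(1 + 10\right) 33 = 11 \cdot 33 = 363$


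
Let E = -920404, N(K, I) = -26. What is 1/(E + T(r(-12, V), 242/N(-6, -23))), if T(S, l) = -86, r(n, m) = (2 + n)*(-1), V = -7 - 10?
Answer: -1/920490 ≈ -1.0864e-6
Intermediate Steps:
V = -17
r(n, m) = -2 - n
1/(E + T(r(-12, V), 242/N(-6, -23))) = 1/(-920404 - 86) = 1/(-920490) = -1/920490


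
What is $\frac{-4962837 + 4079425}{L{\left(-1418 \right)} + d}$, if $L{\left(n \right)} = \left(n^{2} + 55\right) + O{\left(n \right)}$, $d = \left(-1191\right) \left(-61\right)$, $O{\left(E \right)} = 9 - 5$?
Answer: $- \frac{441706}{1041717} \approx -0.42402$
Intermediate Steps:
$O{\left(E \right)} = 4$ ($O{\left(E \right)} = 9 - 5 = 4$)
$d = 72651$
$L{\left(n \right)} = 59 + n^{2}$ ($L{\left(n \right)} = \left(n^{2} + 55\right) + 4 = \left(55 + n^{2}\right) + 4 = 59 + n^{2}$)
$\frac{-4962837 + 4079425}{L{\left(-1418 \right)} + d} = \frac{-4962837 + 4079425}{\left(59 + \left(-1418\right)^{2}\right) + 72651} = - \frac{883412}{\left(59 + 2010724\right) + 72651} = - \frac{883412}{2010783 + 72651} = - \frac{883412}{2083434} = \left(-883412\right) \frac{1}{2083434} = - \frac{441706}{1041717}$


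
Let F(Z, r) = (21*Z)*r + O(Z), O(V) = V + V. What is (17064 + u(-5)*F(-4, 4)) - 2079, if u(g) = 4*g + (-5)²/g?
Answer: 23585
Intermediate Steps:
O(V) = 2*V
F(Z, r) = 2*Z + 21*Z*r (F(Z, r) = (21*Z)*r + 2*Z = 21*Z*r + 2*Z = 2*Z + 21*Z*r)
u(g) = 4*g + 25/g
(17064 + u(-5)*F(-4, 4)) - 2079 = (17064 + (4*(-5) + 25/(-5))*(-4*(2 + 21*4))) - 2079 = (17064 + (-20 + 25*(-⅕))*(-4*(2 + 84))) - 2079 = (17064 + (-20 - 5)*(-4*86)) - 2079 = (17064 - 25*(-344)) - 2079 = (17064 + 8600) - 2079 = 25664 - 2079 = 23585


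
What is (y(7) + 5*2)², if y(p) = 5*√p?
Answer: 275 + 100*√7 ≈ 539.58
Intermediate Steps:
(y(7) + 5*2)² = (5*√7 + 5*2)² = (5*√7 + 10)² = (10 + 5*√7)²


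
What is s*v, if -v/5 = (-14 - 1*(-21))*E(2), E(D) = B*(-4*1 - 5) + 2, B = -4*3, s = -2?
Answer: 7700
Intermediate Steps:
B = -12
E(D) = 110 (E(D) = -12*(-4*1 - 5) + 2 = -12*(-4 - 5) + 2 = -12*(-9) + 2 = 108 + 2 = 110)
v = -3850 (v = -5*(-14 - 1*(-21))*110 = -5*(-14 + 21)*110 = -35*110 = -5*770 = -3850)
s*v = -2*(-3850) = 7700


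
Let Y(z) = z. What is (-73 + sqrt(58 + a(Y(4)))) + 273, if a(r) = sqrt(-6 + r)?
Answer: 200 + sqrt(58 + I*sqrt(2)) ≈ 207.62 + 0.092841*I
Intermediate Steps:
(-73 + sqrt(58 + a(Y(4)))) + 273 = (-73 + sqrt(58 + sqrt(-6 + 4))) + 273 = (-73 + sqrt(58 + sqrt(-2))) + 273 = (-73 + sqrt(58 + I*sqrt(2))) + 273 = 200 + sqrt(58 + I*sqrt(2))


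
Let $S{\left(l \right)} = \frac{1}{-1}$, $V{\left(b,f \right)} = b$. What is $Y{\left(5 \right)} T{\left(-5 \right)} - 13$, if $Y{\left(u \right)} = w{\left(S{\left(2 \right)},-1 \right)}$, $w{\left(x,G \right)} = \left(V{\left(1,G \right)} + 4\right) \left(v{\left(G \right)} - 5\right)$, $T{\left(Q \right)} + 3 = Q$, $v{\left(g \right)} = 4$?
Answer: $27$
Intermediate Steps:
$S{\left(l \right)} = -1$
$T{\left(Q \right)} = -3 + Q$
$w{\left(x,G \right)} = -5$ ($w{\left(x,G \right)} = \left(1 + 4\right) \left(4 - 5\right) = 5 \left(-1\right) = -5$)
$Y{\left(u \right)} = -5$
$Y{\left(5 \right)} T{\left(-5 \right)} - 13 = - 5 \left(-3 - 5\right) - 13 = \left(-5\right) \left(-8\right) - 13 = 40 - 13 = 27$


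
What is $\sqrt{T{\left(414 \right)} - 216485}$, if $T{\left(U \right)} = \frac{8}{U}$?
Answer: $\frac{31 i \sqrt{1072513}}{69} \approx 465.28 i$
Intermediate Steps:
$\sqrt{T{\left(414 \right)} - 216485} = \sqrt{\frac{8}{414} - 216485} = \sqrt{8 \cdot \frac{1}{414} - 216485} = \sqrt{\frac{4}{207} - 216485} = \sqrt{- \frac{44812391}{207}} = \frac{31 i \sqrt{1072513}}{69}$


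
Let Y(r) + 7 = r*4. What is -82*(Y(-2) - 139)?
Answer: 12628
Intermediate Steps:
Y(r) = -7 + 4*r (Y(r) = -7 + r*4 = -7 + 4*r)
-82*(Y(-2) - 139) = -82*((-7 + 4*(-2)) - 139) = -82*((-7 - 8) - 139) = -82*(-15 - 139) = -82*(-154) = 12628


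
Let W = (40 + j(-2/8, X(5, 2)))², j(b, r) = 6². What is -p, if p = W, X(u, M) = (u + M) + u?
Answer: -5776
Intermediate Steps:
X(u, M) = M + 2*u (X(u, M) = (M + u) + u = M + 2*u)
j(b, r) = 36
W = 5776 (W = (40 + 36)² = 76² = 5776)
p = 5776
-p = -1*5776 = -5776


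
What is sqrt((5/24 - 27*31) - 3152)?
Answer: I*sqrt(574386)/12 ≈ 63.157*I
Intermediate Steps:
sqrt((5/24 - 27*31) - 3152) = sqrt((5*(1/24) - 837) - 3152) = sqrt((5/24 - 837) - 3152) = sqrt(-20083/24 - 3152) = sqrt(-95731/24) = I*sqrt(574386)/12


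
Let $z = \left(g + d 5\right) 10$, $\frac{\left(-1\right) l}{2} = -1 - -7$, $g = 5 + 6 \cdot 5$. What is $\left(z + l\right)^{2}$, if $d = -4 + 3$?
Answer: $82944$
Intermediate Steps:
$g = 35$ ($g = 5 + 30 = 35$)
$d = -1$
$l = -12$ ($l = - 2 \left(-1 - -7\right) = - 2 \left(-1 + 7\right) = \left(-2\right) 6 = -12$)
$z = 300$ ($z = \left(35 - 5\right) 10 = 30 \cdot 10 = 300$)
$\left(z + l\right)^{2} = \left(300 - 12\right)^{2} = 288^{2} = 82944$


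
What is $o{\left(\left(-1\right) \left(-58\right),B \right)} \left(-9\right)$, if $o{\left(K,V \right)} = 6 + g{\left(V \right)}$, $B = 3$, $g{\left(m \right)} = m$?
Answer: $-81$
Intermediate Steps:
$o{\left(K,V \right)} = 6 + V$
$o{\left(\left(-1\right) \left(-58\right),B \right)} \left(-9\right) = \left(6 + 3\right) \left(-9\right) = 9 \left(-9\right) = -81$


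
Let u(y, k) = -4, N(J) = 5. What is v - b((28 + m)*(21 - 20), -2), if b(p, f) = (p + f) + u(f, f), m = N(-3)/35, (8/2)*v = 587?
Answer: 3489/28 ≈ 124.61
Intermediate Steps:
v = 587/4 (v = (¼)*587 = 587/4 ≈ 146.75)
m = ⅐ (m = 5/35 = 5*(1/35) = ⅐ ≈ 0.14286)
b(p, f) = -4 + f + p (b(p, f) = (p + f) - 4 = (f + p) - 4 = -4 + f + p)
v - b((28 + m)*(21 - 20), -2) = 587/4 - (-4 - 2 + (28 + ⅐)*(21 - 20)) = 587/4 - (-4 - 2 + (197/7)*1) = 587/4 - (-4 - 2 + 197/7) = 587/4 - 1*155/7 = 587/4 - 155/7 = 3489/28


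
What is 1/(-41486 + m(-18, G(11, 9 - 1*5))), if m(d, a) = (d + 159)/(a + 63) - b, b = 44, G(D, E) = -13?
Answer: -50/2076359 ≈ -2.4081e-5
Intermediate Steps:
m(d, a) = -44 + (159 + d)/(63 + a) (m(d, a) = (d + 159)/(a + 63) - 1*44 = (159 + d)/(63 + a) - 44 = -44 + (159 + d)/(63 + a))
1/(-41486 + m(-18, G(11, 9 - 1*5))) = 1/(-41486 + (-2613 - 18 - 44*(-13))/(63 - 13)) = 1/(-41486 + (-2613 - 18 + 572)/50) = 1/(-41486 + (1/50)*(-2059)) = 1/(-41486 - 2059/50) = 1/(-2076359/50) = -50/2076359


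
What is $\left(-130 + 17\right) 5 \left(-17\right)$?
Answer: $9605$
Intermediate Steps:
$\left(-130 + 17\right) 5 \left(-17\right) = \left(-113\right) \left(-85\right) = 9605$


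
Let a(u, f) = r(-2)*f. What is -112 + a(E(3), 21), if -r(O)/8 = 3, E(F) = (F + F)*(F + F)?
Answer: -616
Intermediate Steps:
E(F) = 4*F² (E(F) = (2*F)*(2*F) = 4*F²)
r(O) = -24 (r(O) = -8*3 = -24)
a(u, f) = -24*f
-112 + a(E(3), 21) = -112 - 24*21 = -112 - 504 = -616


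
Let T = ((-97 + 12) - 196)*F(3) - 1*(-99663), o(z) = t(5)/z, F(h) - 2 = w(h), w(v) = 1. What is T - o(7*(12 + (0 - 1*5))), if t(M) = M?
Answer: 4842175/49 ≈ 98820.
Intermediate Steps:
F(h) = 3 (F(h) = 2 + 1 = 3)
o(z) = 5/z
T = 98820 (T = ((-97 + 12) - 196)*3 - 1*(-99663) = (-85 - 196)*3 + 99663 = -281*3 + 99663 = -843 + 99663 = 98820)
T - o(7*(12 + (0 - 1*5))) = 98820 - 5/(7*(12 + (0 - 1*5))) = 98820 - 5/(7*(12 + (0 - 5))) = 98820 - 5/(7*(12 - 5)) = 98820 - 5/(7*7) = 98820 - 5/49 = 4842175/49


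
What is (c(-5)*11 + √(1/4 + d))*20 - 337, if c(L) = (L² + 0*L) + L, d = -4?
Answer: 4063 + 10*I*√15 ≈ 4063.0 + 38.73*I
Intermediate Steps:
c(L) = L + L² (c(L) = (L² + 0) + L = L² + L = L + L²)
(c(-5)*11 + √(1/4 + d))*20 - 337 = (-5*(1 - 5)*11 + √(1/4 - 4))*20 - 337 = (-5*(-4)*11 + √(¼ - 4))*20 - 337 = (20*11 + √(-15/4))*20 - 337 = (220 + I*√15/2)*20 - 337 = (4400 + 10*I*√15) - 337 = 4063 + 10*I*√15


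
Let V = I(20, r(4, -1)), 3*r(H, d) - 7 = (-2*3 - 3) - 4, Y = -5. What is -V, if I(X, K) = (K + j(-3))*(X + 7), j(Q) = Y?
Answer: 189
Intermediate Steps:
j(Q) = -5
r(H, d) = -2 (r(H, d) = 7/3 + ((-2*3 - 3) - 4)/3 = 7/3 + ((-6 - 3) - 4)/3 = 7/3 + (-9 - 4)/3 = 7/3 + (1/3)*(-13) = 7/3 - 13/3 = -2)
I(X, K) = (-5 + K)*(7 + X) (I(X, K) = (K - 5)*(X + 7) = (-5 + K)*(7 + X))
V = -189 (V = -35 - 5*20 + 7*(-2) - 2*20 = -35 - 100 - 14 - 40 = -189)
-V = -1*(-189) = 189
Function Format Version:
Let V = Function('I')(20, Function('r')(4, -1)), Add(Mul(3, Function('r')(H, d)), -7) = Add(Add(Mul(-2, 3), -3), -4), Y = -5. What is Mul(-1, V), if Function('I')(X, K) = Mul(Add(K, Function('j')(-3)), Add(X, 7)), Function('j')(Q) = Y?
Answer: 189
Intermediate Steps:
Function('j')(Q) = -5
Function('r')(H, d) = -2 (Function('r')(H, d) = Add(Rational(7, 3), Mul(Rational(1, 3), Add(Add(Mul(-2, 3), -3), -4))) = Add(Rational(7, 3), Mul(Rational(1, 3), Add(Add(-6, -3), -4))) = Add(Rational(7, 3), Mul(Rational(1, 3), Add(-9, -4))) = Add(Rational(7, 3), Mul(Rational(1, 3), -13)) = Add(Rational(7, 3), Rational(-13, 3)) = -2)
Function('I')(X, K) = Mul(Add(-5, K), Add(7, X)) (Function('I')(X, K) = Mul(Add(K, -5), Add(X, 7)) = Mul(Add(-5, K), Add(7, X)))
V = -189 (V = Add(-35, Mul(-5, 20), Mul(7, -2), Mul(-2, 20)) = Add(-35, -100, -14, -40) = -189)
Mul(-1, V) = Mul(-1, -189) = 189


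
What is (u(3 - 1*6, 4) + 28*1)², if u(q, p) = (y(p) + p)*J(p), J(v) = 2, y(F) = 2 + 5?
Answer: 2500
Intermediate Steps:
y(F) = 7
u(q, p) = 14 + 2*p (u(q, p) = (7 + p)*2 = 14 + 2*p)
(u(3 - 1*6, 4) + 28*1)² = ((14 + 2*4) + 28*1)² = ((14 + 8) + 28)² = (22 + 28)² = 50² = 2500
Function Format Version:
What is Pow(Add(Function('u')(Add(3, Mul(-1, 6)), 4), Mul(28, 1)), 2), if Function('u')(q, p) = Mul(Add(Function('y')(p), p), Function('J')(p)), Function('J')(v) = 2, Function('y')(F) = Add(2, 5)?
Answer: 2500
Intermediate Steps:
Function('y')(F) = 7
Function('u')(q, p) = Add(14, Mul(2, p)) (Function('u')(q, p) = Mul(Add(7, p), 2) = Add(14, Mul(2, p)))
Pow(Add(Function('u')(Add(3, Mul(-1, 6)), 4), Mul(28, 1)), 2) = Pow(Add(Add(14, Mul(2, 4)), Mul(28, 1)), 2) = Pow(Add(Add(14, 8), 28), 2) = Pow(Add(22, 28), 2) = Pow(50, 2) = 2500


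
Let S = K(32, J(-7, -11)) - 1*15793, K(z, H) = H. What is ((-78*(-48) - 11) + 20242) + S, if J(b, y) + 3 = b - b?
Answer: 8179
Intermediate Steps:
J(b, y) = -3 (J(b, y) = -3 + (b - b) = -3 + 0 = -3)
S = -15796 (S = -3 - 1*15793 = -3 - 15793 = -15796)
((-78*(-48) - 11) + 20242) + S = ((-78*(-48) - 11) + 20242) - 15796 = ((3744 - 11) + 20242) - 15796 = (3733 + 20242) - 15796 = 23975 - 15796 = 8179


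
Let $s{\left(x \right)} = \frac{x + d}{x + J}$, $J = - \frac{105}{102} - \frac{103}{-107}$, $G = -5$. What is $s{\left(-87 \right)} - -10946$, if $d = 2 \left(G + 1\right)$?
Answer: $\frac{182498956}{16671} \approx 10947.0$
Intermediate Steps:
$d = -8$ ($d = 2 \left(-5 + 1\right) = 2 \left(-4\right) = -8$)
$J = - \frac{243}{3638}$ ($J = \left(-105\right) \frac{1}{102} - - \frac{103}{107} = - \frac{35}{34} + \frac{103}{107} = - \frac{243}{3638} \approx -0.066795$)
$s{\left(x \right)} = \frac{-8 + x}{- \frac{243}{3638} + x}$ ($s{\left(x \right)} = \frac{x - 8}{x - \frac{243}{3638}} = \frac{-8 + x}{- \frac{243}{3638} + x}$)
$s{\left(-87 \right)} - -10946 = \frac{3638 \left(-8 - 87\right)}{-243 + 3638 \left(-87\right)} - -10946 = 3638 \frac{1}{-243 - 316506} \left(-95\right) + 10946 = 3638 \frac{1}{-316749} \left(-95\right) + 10946 = 3638 \left(- \frac{1}{316749}\right) \left(-95\right) + 10946 = \frac{18190}{16671} + 10946 = \frac{182498956}{16671}$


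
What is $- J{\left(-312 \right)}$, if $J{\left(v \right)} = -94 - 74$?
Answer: $168$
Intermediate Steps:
$J{\left(v \right)} = -168$
$- J{\left(-312 \right)} = \left(-1\right) \left(-168\right) = 168$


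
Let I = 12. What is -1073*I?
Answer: -12876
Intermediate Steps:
-1073*I = -1073*12 = -12876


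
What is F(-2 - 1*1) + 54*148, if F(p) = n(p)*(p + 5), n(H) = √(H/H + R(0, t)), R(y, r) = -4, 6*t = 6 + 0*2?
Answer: 7992 + 2*I*√3 ≈ 7992.0 + 3.4641*I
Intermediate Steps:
t = 1 (t = (6 + 0*2)/6 = (6 + 0)/6 = (⅙)*6 = 1)
n(H) = I*√3 (n(H) = √(H/H - 4) = √(1 - 4) = √(-3) = I*√3)
F(p) = I*√3*(5 + p) (F(p) = (I*√3)*(p + 5) = (I*√3)*(5 + p) = I*√3*(5 + p))
F(-2 - 1*1) + 54*148 = I*√3*(5 + (-2 - 1*1)) + 54*148 = I*√3*(5 + (-2 - 1)) + 7992 = I*√3*(5 - 3) + 7992 = I*√3*2 + 7992 = 2*I*√3 + 7992 = 7992 + 2*I*√3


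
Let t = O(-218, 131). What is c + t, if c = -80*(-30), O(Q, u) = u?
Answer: 2531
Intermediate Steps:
t = 131
c = 2400
c + t = 2400 + 131 = 2531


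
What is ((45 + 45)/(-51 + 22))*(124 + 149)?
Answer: -24570/29 ≈ -847.24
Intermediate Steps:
((45 + 45)/(-51 + 22))*(124 + 149) = (90/(-29))*273 = (90*(-1/29))*273 = -90/29*273 = -24570/29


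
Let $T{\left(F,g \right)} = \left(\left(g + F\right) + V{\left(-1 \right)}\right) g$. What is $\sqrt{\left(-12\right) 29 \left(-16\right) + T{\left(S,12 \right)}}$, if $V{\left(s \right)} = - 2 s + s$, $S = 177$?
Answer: $6 \sqrt{218} \approx 88.589$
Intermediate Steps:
$V{\left(s \right)} = - s$
$T{\left(F,g \right)} = g \left(1 + F + g\right)$ ($T{\left(F,g \right)} = \left(\left(g + F\right) - -1\right) g = \left(\left(F + g\right) + 1\right) g = \left(1 + F + g\right) g = g \left(1 + F + g\right)$)
$\sqrt{\left(-12\right) 29 \left(-16\right) + T{\left(S,12 \right)}} = \sqrt{\left(-12\right) 29 \left(-16\right) + 12 \left(1 + 177 + 12\right)} = \sqrt{\left(-348\right) \left(-16\right) + 12 \cdot 190} = \sqrt{5568 + 2280} = \sqrt{7848} = 6 \sqrt{218}$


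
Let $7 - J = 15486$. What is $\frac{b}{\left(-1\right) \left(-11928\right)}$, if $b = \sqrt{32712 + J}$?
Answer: $\frac{\sqrt{17233}}{11928} \approx 0.011006$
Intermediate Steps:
$J = -15479$ ($J = 7 - 15486 = -15479$)
$b = \sqrt{17233}$ ($b = \sqrt{32712 - 15479} = \sqrt{17233} \approx 131.27$)
$\frac{b}{\left(-1\right) \left(-11928\right)} = \frac{\sqrt{17233}}{\left(-1\right) \left(-11928\right)} = \frac{\sqrt{17233}}{11928}$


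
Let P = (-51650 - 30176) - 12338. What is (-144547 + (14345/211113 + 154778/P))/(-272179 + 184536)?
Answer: 9773865592627/5926110981354 ≈ 1.6493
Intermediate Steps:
P = -94164 (P = -81826 - 12338 = -94164)
(-144547 + (14345/211113 + 154778/P))/(-272179 + 184536) = (-144547 + (14345/211113 + 154778/(-94164)))/(-272179 + 184536) = (-144547 + (14345*(1/211113) + 154778*(-1/94164)))/(-87643) = (-144547 + (14345/211113 - 77389/47082))*(-1/87643) = (-144547 - 106547161/67616478)*(-1/87643) = -9773865592627/67616478*(-1/87643) = 9773865592627/5926110981354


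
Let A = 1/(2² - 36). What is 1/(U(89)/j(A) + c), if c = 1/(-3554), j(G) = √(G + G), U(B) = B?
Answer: -3554/1600791770177 + 4496606096*I/1600791770177 ≈ -2.2202e-9 + 0.002809*I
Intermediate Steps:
A = -1/32 (A = 1/(4 - 36) = 1/(-32) = -1/32 ≈ -0.031250)
j(G) = √2*√G (j(G) = √(2*G) = √2*√G)
c = -1/3554 ≈ -0.00028137
1/(U(89)/j(A) + c) = 1/(89/((√2*√(-1/32))) - 1/3554) = 1/(89/((√2*(I*√2/8))) - 1/3554) = 1/(89/((I/4)) - 1/3554) = 1/(89*(-4*I) - 1/3554) = 1/(-356*I - 1/3554) = 1/(-1/3554 - 356*I) = 12630916*(-1/3554 + 356*I)/1600791770177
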